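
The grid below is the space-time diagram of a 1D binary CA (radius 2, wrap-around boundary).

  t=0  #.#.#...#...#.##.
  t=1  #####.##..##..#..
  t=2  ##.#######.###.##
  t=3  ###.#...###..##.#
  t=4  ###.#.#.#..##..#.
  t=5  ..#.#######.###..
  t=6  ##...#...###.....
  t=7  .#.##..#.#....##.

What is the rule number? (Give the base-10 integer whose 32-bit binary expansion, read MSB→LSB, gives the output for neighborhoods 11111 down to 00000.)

1786680967

  [31] ##### => .  t=1,i=2
  [30] ####. => #  t=1,i=3
  [29] ###.# => #  t=1,i=4
  [28] ###.. => .  t=3,i=10
  [27] ##.## => #  t=1,i=5
  [26] ##.#. => .  t=0,i=16
  [25] ##..# => #  t=1,i=8
  [24] ##... => .  t=5,i=15
  [23] #.### => .  t=2,i=3
  [22] #.##. => #  t=0,i=14
  [21] #.#.# => #  t=0,i=0
  [20] #.#.. => #  t=0,i=4
  [19] #..## => #  t=1,i=9
  [18] #..#. => #  t=1,i=13
  [17] #...# => #  t=0,i=6
  [16] #.... => .  t=5,i=16
  [15] .#### => #  t=1,i=1
  [14] .###. => .  t=2,i=12
  [13] .##.# => .  t=0,i=15
  [12] .##.. => #  t=1,i=7
  [11] .#.## => .  t=0,i=13
  [10] .#.#. => #  t=0,i=1
  [9] .#..# => #  t=1,i=15
  [8] .#... => .  t=0,i=5
  [7] ..### => #  t=1,i=0
  [6] ..##. => .  t=1,i=10
  [5] ..#.# => .  t=0,i=12
  [4] ..#.. => .  t=0,i=8
  [3] ...## => .  t=3,i=7
  [2] ...#. => #  t=0,i=7
  [1] ....# => #  t=5,i=0
  [0] ..... => #  t=6,i=14
  bits 01101010011111101001011010000111 = 1786680967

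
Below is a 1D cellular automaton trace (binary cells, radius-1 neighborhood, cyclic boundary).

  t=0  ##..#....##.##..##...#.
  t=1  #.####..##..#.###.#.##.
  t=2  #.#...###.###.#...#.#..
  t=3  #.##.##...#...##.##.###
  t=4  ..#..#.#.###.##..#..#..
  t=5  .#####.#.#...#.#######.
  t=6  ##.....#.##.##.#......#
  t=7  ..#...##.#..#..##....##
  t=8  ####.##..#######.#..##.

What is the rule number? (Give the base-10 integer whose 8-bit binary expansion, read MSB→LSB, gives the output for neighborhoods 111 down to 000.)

  ###|.  b7=0 t=1,i=3
  ##.|.  b6=0 t=0,i=1
  #.#|.  b5=0 t=0,i=11
  #..|#  b4=1 t=0,i=2
  .##|#  b3=1 t=0,i=0
  .#.|#  b2=1 t=0,i=4
  ..#|#  b1=1 t=0,i=3
  ...|.  b0=0 t=0,i=6
  bits 00011110 = 30

30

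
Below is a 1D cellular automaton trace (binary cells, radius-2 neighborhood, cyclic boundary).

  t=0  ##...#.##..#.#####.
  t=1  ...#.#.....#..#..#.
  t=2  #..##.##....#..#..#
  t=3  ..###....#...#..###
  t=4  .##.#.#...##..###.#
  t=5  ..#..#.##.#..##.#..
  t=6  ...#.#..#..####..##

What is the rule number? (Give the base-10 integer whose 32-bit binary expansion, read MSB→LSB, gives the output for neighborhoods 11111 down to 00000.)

806070240

  nb #####: next=.  (t=0,i=15, bit31=0)
  nb ####.: next=.  (t=0,i=16, bit30=0)
  nb ###.#: next=#  (t=0,i=17, bit29=1)
  nb ###..: next=#  (t=3,i=4, bit28=1)
  nb ##.##: next=.  (t=0,i=18, bit27=0)
  nb ##.#.: next=.  (t=4,i=3, bit26=0)
  nb ##..#: next=.  (t=0,i=9, bit25=0)
  nb ##...: next=.  (t=0,i=2, bit24=0)
  nb #.###: next=.  (t=0,i=13, bit23=0)
  nb #.##.: next=.  (t=0,i=0, bit22=0)
  nb #.#.#: next=.  (t=4,i=4, bit21=0)
  nb #.#..: next=.  (t=1,i=5, bit20=0)
  nb #..##: next=#  (t=2,i=2, bit19=1)
  nb #..#.: next=.  (t=0,i=10, bit18=0)
  nb #...#: next=#  (t=0,i=3, bit17=1)
  nb #....: next=#  (t=1,i=0, bit16=1)
  nb .####: next=#  (t=0,i=14, bit15=1)
  nb .###.: next=.  (t=3,i=3, bit14=0)
  nb .##.#: next=#  (t=2,i=4, bit13=1)
  nb .##..: next=.  (t=0,i=1, bit12=0)
  nb .#.##: next=.  (t=0,i=6, bit11=0)
  nb .#.#.: next=#  (t=1,i=4, bit10=1)
  nb .#..#: next=#  (t=1,i=12, bit9=1)
  nb .#...: next=#  (t=1,i=6, bit8=1)
  nb ..###: next=#  (t=3,i=2, bit7=1)
  nb ..##.: next=#  (t=2,i=3, bit6=1)
  nb ..#.#: next=#  (t=0,i=5, bit5=1)
  nb ..#..: next=.  (t=1,i=11, bit4=0)
  nb ...##: next=.  (t=4,i=9, bit3=0)
  nb ...#.: next=.  (t=0,i=4, bit2=0)
  nb ....#: next=.  (t=1,i=1, bit1=0)
  nb .....: next=.  (t=1,i=8, bit0=0)
  bits 00110000000010111010011111100000 = 806070240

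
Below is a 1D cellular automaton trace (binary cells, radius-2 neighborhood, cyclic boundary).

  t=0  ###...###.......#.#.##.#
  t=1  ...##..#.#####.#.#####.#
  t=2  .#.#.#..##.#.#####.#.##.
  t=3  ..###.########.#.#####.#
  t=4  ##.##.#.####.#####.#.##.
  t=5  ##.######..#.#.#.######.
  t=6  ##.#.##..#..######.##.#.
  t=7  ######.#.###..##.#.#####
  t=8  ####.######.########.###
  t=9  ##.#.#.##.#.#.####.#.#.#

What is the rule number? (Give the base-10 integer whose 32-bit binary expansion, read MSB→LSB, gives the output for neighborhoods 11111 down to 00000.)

  #####|#  b31=1 t=1,i=11
  ####.|.  b30=0 t=0,i=1
  ###.#|#  b29=1 t=1,i=13
  ###..|.  b28=0 t=0,i=2
  ##.##|.  b27=0 t=0,i=22
  ##.#.|#  b26=1 t=1,i=14
  ##..#|#  b25=1 t=1,i=5
  ##...|#  b24=1 t=0,i=3
  #.###|#  b23=1 t=0,i=23
  #.##.|#  b22=1 t=0,i=20
  #.#.#|#  b21=1 t=0,i=18
  #.#..|.  b20=0 t=1,i=23
  #..##|#  b19=1 t=2,i=7
  #..#.|.  b18=0 t=1,i=6
  #...#|#  b17=1 t=0,i=4
  #....|#  b16=1 t=0,i=10
  .####|.  b15=0 t=0,i=0
  .###.|#  b14=1 t=0,i=7
  .##.#|#  b13=1 t=0,i=21
  .##..|.  b12=0 t=1,i=4
  .#.##|#  b11=1 t=0,i=19
  .#.#.|#  b10=1 t=0,i=17
  .#..#|#  b9=1 t=2,i=6
  .#...|.  b8=0 t=1,i=0
  ..###|.  b7=0 t=0,i=6
  ..##.|#  b6=1 t=1,i=3
  ..#.#|.  b5=0 t=0,i=16
  ..#..|#  b4=1 t=6,i=9
  ...##|.  b3=0 t=0,i=5
  ...#.|#  b2=1 t=0,i=15
  ....#|.  b1=0 t=0,i=14
  .....|#  b0=1 t=0,i=11
  bits 10100111111010110110111001010101 = 2817224277

2817224277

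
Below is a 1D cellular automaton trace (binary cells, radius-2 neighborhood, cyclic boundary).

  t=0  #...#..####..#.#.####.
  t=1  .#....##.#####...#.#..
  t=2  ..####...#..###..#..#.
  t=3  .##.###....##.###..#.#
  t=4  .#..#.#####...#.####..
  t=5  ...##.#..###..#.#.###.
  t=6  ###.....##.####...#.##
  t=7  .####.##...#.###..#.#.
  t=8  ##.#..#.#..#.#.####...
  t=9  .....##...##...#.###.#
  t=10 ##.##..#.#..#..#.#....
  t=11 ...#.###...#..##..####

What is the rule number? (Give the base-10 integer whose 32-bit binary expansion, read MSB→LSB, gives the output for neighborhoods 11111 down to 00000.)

  [31] ##### => .  t=1,i=11
  [30] ####. => #  t=0,i=9
  [29] ###.# => .  t=0,i=20
  [28] ###.. => #  t=0,i=10
  [27] ##.## => .  t=1,i=8
  [26] ##.#. => .  t=0,i=21
  [25] ##..# => #  t=0,i=11
  [24] ##... => #  t=1,i=14
  [23] #.### => #  t=0,i=17
  [22] #.##. => #  t=3,i=1
  [21] #.#.# => .  t=0,i=15
  [20] #.#.. => .  t=0,i=0
  [19] #..## => #  t=0,i=6
  [18] #..#. => #  t=0,i=12
  [17] #...# => .  t=0,i=2
  [16] #.... => #  t=1,i=3
  [15] .#### => .  t=0,i=8
  [14] .###. => .  t=2,i=13
  [13] .##.# => .  t=1,i=7
  [12] .##.. => .  t=7,i=7
  [11] .#.## => .  t=0,i=16
  [10] .#.#. => .  t=0,i=14
  [9] .#..# => .  t=0,i=5
  [8] .#... => #  t=0,i=1
  [7] ..### => #  t=0,i=7
  [6] ..##. => .  t=1,i=6
  [5] ..#.# => #  t=0,i=13
  [4] ..#.. => .  t=0,i=4
  [3] ...## => #  t=1,i=5
  [2] ...#. => .  t=0,i=3
  [1] ....# => #  t=1,i=4
  [0] ..... => .  t=6,i=5
  bits 01010011110011010000000110101010 = 1405944234

1405944234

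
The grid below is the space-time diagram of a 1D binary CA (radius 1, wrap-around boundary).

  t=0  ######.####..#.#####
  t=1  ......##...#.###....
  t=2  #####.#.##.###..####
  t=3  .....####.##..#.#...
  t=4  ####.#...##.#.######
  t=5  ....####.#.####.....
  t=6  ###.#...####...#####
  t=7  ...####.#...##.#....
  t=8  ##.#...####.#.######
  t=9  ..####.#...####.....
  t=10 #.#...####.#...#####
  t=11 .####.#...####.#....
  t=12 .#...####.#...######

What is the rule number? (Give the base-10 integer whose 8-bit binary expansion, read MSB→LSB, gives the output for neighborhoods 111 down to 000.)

61

  ### -> .   bit 7 = 0  t=0,i=0
  ##. -> .   bit 6 = 0  t=0,i=5
  #.# -> #   bit 5 = 1  t=0,i=6
  #.. -> #   bit 4 = 1  t=0,i=11
  .## -> #   bit 3 = 1  t=0,i=7
  .#. -> #   bit 2 = 1  t=0,i=13
  ..# -> .   bit 1 = 0  t=0,i=12
  ... -> #   bit 0 = 1  t=1,i=0
  bits 00111101 = 61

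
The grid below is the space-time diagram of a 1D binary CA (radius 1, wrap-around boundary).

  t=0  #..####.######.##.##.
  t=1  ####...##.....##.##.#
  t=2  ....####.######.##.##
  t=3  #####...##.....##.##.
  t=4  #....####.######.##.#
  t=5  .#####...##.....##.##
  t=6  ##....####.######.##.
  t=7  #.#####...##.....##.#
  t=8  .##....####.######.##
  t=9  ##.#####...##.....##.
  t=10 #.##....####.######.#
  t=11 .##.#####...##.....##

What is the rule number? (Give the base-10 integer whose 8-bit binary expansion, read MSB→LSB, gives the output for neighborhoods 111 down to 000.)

63

  nb ###: next=.  (t=0,i=4, bit7=0)
  nb ##.: next=.  (t=0,i=6, bit6=0)
  nb #.#: next=#  (t=0,i=7, bit5=1)
  nb #..: next=#  (t=0,i=1, bit4=1)
  nb .##: next=#  (t=0,i=3, bit3=1)
  nb .#.: next=#  (t=0,i=0, bit2=1)
  nb ..#: next=#  (t=0,i=2, bit1=1)
  nb ...: next=#  (t=1,i=5, bit0=1)
  bits 00111111 = 63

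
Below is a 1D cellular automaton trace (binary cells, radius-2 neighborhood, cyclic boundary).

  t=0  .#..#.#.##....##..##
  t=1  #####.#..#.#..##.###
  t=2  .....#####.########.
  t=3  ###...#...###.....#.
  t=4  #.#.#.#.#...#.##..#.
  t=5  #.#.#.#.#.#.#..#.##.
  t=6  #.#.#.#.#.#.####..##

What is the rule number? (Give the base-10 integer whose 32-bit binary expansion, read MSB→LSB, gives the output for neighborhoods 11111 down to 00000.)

  ##### -> .   bit 31 = 0  t=1,i=0
  ####. -> .   bit 30 = 0  t=1,i=3
  ###.# -> .   bit 29 = 0  t=1,i=4
  ###.. -> #   bit 28 = 1  t=2,i=18
  ##.## -> #   bit 27 = 1  t=1,i=16
  ##.#. -> #   bit 26 = 1  t=0,i=0
  ##..# -> .   bit 25 = 0  t=0,i=16
  ##... -> .   bit 24 = 0  t=0,i=10
  #.### -> #   bit 23 = 1  t=1,i=17
  #.##. -> .   bit 22 = 0  t=0,i=8
  #.#.# -> #   bit 21 = 1  t=0,i=6
  #.#.. -> #   bit 20 = 1  t=0,i=1
  #..## -> #   bit 19 = 1  t=0,i=17
  #..#. -> #   bit 18 = 1  t=0,i=3
  #...# -> #   bit 17 = 1  t=3,i=4
  #.... -> #   bit 16 = 1  t=0,i=11
  .#### -> #   bit 15 = 1  t=1,i=18
  .###. -> .   bit 14 = 0  t=3,i=1
  .##.# -> #   bit 13 = 1  t=0,i=19
  .##.. -> #   bit 12 = 1  t=0,i=9
  .#.## -> .   bit 11 = 0  t=0,i=7
  .#.#. -> .   bit 10 = 0  t=0,i=5
  .#..# -> #   bit 9 = 1  t=0,i=2
  .#... -> .   bit 8 = 0  t=3,i=7
  ..### -> .   bit 7 = 0  t=2,i=5
  ..##. -> #   bit 6 = 1  t=0,i=14
  ..#.# -> #   bit 5 = 1  t=0,i=4
  ..#.. -> #   bit 4 = 1  t=3,i=6
  ...## -> .   bit 3 = 0  t=0,i=13
  ...#. -> .   bit 2 = 0  t=3,i=5
  ....# -> .   bit 1 = 0  t=0,i=12
  ..... -> #   bit 0 = 1  t=2,i=1
  bits 00011100101111111011001001110001 = 482325105

482325105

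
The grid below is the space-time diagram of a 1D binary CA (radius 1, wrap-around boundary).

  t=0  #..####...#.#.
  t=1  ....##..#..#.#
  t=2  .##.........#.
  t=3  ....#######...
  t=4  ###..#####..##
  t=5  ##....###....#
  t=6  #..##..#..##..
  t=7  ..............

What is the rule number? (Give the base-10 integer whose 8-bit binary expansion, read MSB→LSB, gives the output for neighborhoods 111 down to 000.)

161

  [7] ### => #  t=0,i=4
  [6] ##. => .  t=0,i=6
  [5] #.# => #  t=0,i=11
  [4] #.. => .  t=0,i=1
  [3] .## => .  t=0,i=3
  [2] .#. => .  t=0,i=0
  [1] ..# => .  t=0,i=2
  [0] ... => #  t=0,i=8
  bits 10100001 = 161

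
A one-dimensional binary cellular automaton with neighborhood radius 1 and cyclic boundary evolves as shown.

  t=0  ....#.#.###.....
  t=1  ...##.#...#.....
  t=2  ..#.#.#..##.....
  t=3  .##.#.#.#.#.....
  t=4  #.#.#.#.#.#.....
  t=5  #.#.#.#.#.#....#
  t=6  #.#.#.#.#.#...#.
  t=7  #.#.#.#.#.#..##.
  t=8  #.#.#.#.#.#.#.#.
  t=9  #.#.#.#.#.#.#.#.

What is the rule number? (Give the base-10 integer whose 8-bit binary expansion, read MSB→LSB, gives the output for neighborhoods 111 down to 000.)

70

  ### -> .   bit 7 = 0  t=0,i=9
  ##. -> #   bit 6 = 1  t=0,i=10
  #.# -> .   bit 5 = 0  t=0,i=5
  #.. -> .   bit 4 = 0  t=0,i=11
  .## -> .   bit 3 = 0  t=0,i=8
  .#. -> #   bit 2 = 1  t=0,i=4
  ..# -> #   bit 1 = 1  t=0,i=3
  ... -> .   bit 0 = 0  t=0,i=0
  bits 01000110 = 70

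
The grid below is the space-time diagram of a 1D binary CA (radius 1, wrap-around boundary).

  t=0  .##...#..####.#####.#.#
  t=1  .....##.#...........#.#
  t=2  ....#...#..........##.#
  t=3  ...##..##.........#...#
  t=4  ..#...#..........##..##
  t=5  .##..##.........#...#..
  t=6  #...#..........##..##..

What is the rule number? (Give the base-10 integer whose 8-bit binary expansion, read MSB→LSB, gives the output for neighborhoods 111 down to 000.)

  ### -> .   bit 7 = 0  t=0,i=10
  ##. -> .   bit 6 = 0  t=0,i=2
  #.# -> .   bit 5 = 0  t=0,i=0
  #.. -> .   bit 4 = 0  t=0,i=3
  .## -> .   bit 3 = 0  t=0,i=1
  .#. -> #   bit 2 = 1  t=0,i=6
  ..# -> #   bit 1 = 1  t=0,i=5
  ... -> .   bit 0 = 0  t=0,i=4
  bits 00000110 = 6

6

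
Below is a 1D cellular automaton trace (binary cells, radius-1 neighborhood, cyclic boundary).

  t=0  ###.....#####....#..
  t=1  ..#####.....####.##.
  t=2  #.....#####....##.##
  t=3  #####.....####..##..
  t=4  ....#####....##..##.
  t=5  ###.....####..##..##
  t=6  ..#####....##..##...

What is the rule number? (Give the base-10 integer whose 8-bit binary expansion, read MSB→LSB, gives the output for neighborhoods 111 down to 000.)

117

  nb ###: next=.  (t=0,i=1, bit7=0)
  nb ##.: next=#  (t=0,i=2, bit6=1)
  nb #.#: next=#  (t=1,i=16, bit5=1)
  nb #..: next=#  (t=0,i=3, bit4=1)
  nb .##: next=.  (t=0,i=0, bit3=0)
  nb .#.: next=#  (t=0,i=17, bit2=1)
  nb ..#: next=.  (t=0,i=7, bit1=0)
  nb ...: next=#  (t=0,i=4, bit0=1)
  bits 01110101 = 117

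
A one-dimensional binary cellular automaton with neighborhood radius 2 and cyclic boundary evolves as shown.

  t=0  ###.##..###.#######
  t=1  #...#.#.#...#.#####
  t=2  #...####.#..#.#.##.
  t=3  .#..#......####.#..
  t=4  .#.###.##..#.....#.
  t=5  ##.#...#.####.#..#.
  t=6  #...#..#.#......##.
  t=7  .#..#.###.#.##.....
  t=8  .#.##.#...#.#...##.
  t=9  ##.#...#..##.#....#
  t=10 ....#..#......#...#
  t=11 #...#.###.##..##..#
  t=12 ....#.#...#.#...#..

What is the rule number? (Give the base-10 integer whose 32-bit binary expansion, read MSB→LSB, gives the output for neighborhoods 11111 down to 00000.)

2464417201

  nb #####: next=#  (t=0,i=0, bit31=1)
  nb ####.: next=.  (t=0,i=1, bit30=0)
  nb ###.#: next=.  (t=0,i=2, bit29=0)
  nb ###..: next=#  (t=1,i=0, bit28=1)
  nb ##.##: next=.  (t=0,i=3, bit27=0)
  nb ##.#.: next=.  (t=2,i=8, bit26=0)
  nb ##..#: next=#  (t=0,i=6, bit25=1)
  nb ##...: next=.  (t=1,i=1, bit24=0)
  nb #.###: next=#  (t=0,i=12, bit23=1)
  nb #.##.: next=#  (t=0,i=4, bit22=1)
  nb #.#.#: next=#  (t=1,i=6, bit21=1)
  nb #.#..: next=.  (t=1,i=8, bit20=0)
  nb #..##: next=.  (t=0,i=7, bit19=0)
  nb #..#.: next=#  (t=2,i=11, bit18=1)
  nb #...#: next=.  (t=1,i=2, bit17=0)
  nb #....: next=.  (t=3,i=6, bit16=0)
  nb .####: next=.  (t=0,i=13, bit15=0)
  nb .###.: next=.  (t=0,i=9, bit14=0)
  nb .##.#: next=.  (t=2,i=17, bit13=0)
  nb .##..: next=.  (t=0,i=5, bit12=0)
  nb .#.##: next=.  (t=1,i=13, bit11=0)
  nb .#.#.: next=#  (t=1,i=5, bit10=1)
  nb .#..#: next=.  (t=2,i=10, bit9=0)
  nb .#...: next=#  (t=1,i=9, bit8=1)
  nb ..###: next=#  (t=0,i=8, bit7=1)
  nb ..##.: next=.  (t=6,i=16, bit6=0)
  nb ..#.#: next=#  (t=1,i=4, bit5=1)
  nb ..#..: next=#  (t=3,i=1, bit4=1)
  nb ...##: next=.  (t=2,i=3, bit3=0)
  nb ...#.: next=.  (t=1,i=3, bit2=0)
  nb ....#: next=.  (t=3,i=9, bit1=0)
  nb .....: next=#  (t=3,i=7, bit0=1)
  bits 10010010111001000000010110110001 = 2464417201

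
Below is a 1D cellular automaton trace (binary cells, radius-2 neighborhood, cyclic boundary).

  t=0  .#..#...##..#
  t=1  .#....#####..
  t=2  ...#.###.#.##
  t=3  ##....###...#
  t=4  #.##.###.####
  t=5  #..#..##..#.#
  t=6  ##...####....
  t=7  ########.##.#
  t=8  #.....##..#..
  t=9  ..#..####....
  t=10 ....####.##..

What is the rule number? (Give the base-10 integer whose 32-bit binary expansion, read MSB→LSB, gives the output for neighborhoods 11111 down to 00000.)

1729884360

  #####|.  b31=0 t=1,i=8
  ####.|#  b30=1 t=1,i=9
  ###.#|#  b29=1 t=2,i=7
  ###..|.  b28=0 t=1,i=10
  ##.##|.  b27=0 t=4,i=1
  ##.#.|#  b26=1 t=2,i=8
  ##..#|#  b25=1 t=0,i=10
  ##...|#  b24=1 t=1,i=11
  #.###|.  b23=0 t=2,i=5
  #.##.|.  b22=0 t=2,i=11
  #.#.#|.  b21=0 t=2,i=9
  #.#..|#  b20=1 t=0,i=1
  #..##|#  b19=1 t=5,i=5
  #..#.|.  b18=0 t=0,i=3
  #...#|#  b17=1 t=0,i=6
  #....|#  b16=1 t=1,i=3
  .####|#  b15=1 t=1,i=7
  .###.|#  b14=1 t=2,i=6
  .##.#|#  b13=1 t=4,i=3
  .##..|#  b12=1 t=0,i=9
  .#.##|.  b11=0 t=2,i=4
  .#.#.|.  b10=0 t=0,i=0
  .#..#|.  b9=0 t=0,i=2
  .#...|.  b8=0 t=0,i=5
  ..###|#  b7=1 t=1,i=6
  ..##.|#  b6=1 t=0,i=8
  ..#.#|.  b5=0 t=0,i=12
  ..#..|.  b4=0 t=0,i=4
  ...##|#  b3=1 t=0,i=7
  ...#.|.  b2=0 t=1,i=0
  ....#|.  b1=0 t=1,i=4
  .....|.  b0=0 t=8,i=3
  bits 01100111000110111111000011001000 = 1729884360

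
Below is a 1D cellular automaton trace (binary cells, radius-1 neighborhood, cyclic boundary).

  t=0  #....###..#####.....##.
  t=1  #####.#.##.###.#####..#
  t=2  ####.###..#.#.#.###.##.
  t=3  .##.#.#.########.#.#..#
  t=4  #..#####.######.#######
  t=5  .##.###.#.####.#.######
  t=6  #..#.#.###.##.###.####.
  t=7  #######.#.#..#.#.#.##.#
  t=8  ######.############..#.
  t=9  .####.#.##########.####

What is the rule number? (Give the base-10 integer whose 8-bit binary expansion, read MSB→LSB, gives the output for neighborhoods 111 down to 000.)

  ###|#  b7=1 t=0,i=6
  ##.|.  b6=0 t=0,i=7
  #.#|#  b5=1 t=0,i=22
  #..|#  b4=1 t=0,i=1
  .##|.  b3=0 t=0,i=5
  .#.|#  b2=1 t=0,i=0
  ..#|#  b1=1 t=0,i=4
  ...|#  b0=1 t=0,i=2
  bits 10110111 = 183

183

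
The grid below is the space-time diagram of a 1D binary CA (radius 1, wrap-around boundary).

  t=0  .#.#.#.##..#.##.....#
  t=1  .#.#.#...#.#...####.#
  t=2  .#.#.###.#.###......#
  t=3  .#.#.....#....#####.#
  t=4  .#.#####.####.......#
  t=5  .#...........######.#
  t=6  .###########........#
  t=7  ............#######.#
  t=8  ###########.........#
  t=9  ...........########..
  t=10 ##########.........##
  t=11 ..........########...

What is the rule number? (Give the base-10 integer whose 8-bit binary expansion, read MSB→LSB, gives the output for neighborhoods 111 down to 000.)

21

  ###|.  b7=0 t=1,i=16
  ##.|.  b6=0 t=0,i=8
  #.#|.  b5=0 t=0,i=0
  #..|#  b4=1 t=0,i=9
  .##|.  b3=0 t=0,i=7
  .#.|#  b2=1 t=0,i=1
  ..#|.  b1=0 t=0,i=10
  ...|#  b0=1 t=0,i=16
  bits 00010101 = 21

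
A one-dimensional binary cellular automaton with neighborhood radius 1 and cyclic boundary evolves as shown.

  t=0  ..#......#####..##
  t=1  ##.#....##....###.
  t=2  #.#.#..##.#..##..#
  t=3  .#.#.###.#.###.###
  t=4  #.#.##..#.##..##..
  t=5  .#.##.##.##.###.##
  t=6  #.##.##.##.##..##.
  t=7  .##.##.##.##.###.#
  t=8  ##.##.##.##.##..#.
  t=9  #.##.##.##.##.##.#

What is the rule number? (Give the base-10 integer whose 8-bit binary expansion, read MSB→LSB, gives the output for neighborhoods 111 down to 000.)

58

  nb ###: next=.  (t=0,i=10, bit7=0)
  nb ##.: next=.  (t=0,i=13, bit6=0)
  nb #.#: next=#  (t=1,i=2, bit5=1)
  nb #..: next=#  (t=0,i=0, bit4=1)
  nb .##: next=#  (t=0,i=9, bit3=1)
  nb .#.: next=.  (t=0,i=2, bit2=0)
  nb ..#: next=#  (t=0,i=1, bit1=1)
  nb ...: next=.  (t=0,i=4, bit0=0)
  bits 00111010 = 58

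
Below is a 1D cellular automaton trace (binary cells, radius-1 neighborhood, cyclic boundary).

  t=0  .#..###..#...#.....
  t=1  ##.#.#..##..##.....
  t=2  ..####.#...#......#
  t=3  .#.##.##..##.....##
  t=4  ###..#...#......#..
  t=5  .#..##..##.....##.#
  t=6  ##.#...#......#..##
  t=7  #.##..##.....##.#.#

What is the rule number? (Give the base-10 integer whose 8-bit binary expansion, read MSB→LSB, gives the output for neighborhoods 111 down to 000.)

166

  ### -> #   bit 7 = 1  t=0,i=5
  ##. -> .   bit 6 = 0  t=0,i=6
  #.# -> #   bit 5 = 1  t=1,i=2
  #.. -> .   bit 4 = 0  t=0,i=2
  .## -> .   bit 3 = 0  t=0,i=4
  .#. -> #   bit 2 = 1  t=0,i=1
  ..# -> #   bit 1 = 1  t=0,i=0
  ... -> .   bit 0 = 0  t=0,i=11
  bits 10100110 = 166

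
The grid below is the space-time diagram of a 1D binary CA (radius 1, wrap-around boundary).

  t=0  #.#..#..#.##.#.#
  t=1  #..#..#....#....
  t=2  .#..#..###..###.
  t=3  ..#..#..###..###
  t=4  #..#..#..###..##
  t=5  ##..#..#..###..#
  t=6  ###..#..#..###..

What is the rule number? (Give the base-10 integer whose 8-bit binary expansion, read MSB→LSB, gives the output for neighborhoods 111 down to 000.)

209

  ### -> #   bit 7 = 1  t=2,i=8
  ##. -> #   bit 6 = 1  t=0,i=0
  #.# -> .   bit 5 = 0  t=0,i=1
  #.. -> #   bit 4 = 1  t=0,i=3
  .## -> .   bit 3 = 0  t=0,i=10
  .#. -> .   bit 2 = 0  t=0,i=2
  ..# -> .   bit 1 = 0  t=0,i=4
  ... -> #   bit 0 = 1  t=1,i=8
  bits 11010001 = 209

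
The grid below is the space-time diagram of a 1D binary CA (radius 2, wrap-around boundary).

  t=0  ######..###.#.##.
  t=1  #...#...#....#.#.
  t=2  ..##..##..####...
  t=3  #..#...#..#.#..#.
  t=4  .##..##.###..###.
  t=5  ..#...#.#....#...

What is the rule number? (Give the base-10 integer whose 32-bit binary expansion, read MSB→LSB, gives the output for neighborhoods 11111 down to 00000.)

1082604198

  ##### -> .   bit 31 = 0  t=0,i=2
  ####. -> #   bit 30 = 1  t=0,i=4
  ###.# -> .   bit 29 = 0  t=0,i=10
  ###.. -> .   bit 28 = 0  t=0,i=5
  ##.## -> .   bit 27 = 0  t=0,i=16
  ##.#. -> .   bit 26 = 0  t=0,i=11
  ##..# -> .   bit 25 = 0  t=0,i=6
  ##... -> .   bit 24 = 0  t=2,i=14
  #.### -> #   bit 23 = 1  t=0,i=0
  #.##. -> .   bit 22 = 0  t=0,i=14
  #.#.# -> .   bit 21 = 0  t=0,i=12
  #.#.. -> .   bit 20 = 0  t=1,i=0
  #..## -> .   bit 19 = 0  t=0,i=7
  #..#. -> #   bit 18 = 1  t=3,i=2
  #...# -> #   bit 17 = 1  t=1,i=2
  #.... -> #   bit 16 = 1  t=1,i=10
  .#### -> .   bit 15 = 0  t=0,i=1
  .###. -> .   bit 14 = 0  t=0,i=9
  .##.# -> #   bit 13 = 1  t=0,i=15
  .##.. -> #   bit 12 = 1  t=2,i=3
  .#.## -> #   bit 11 = 1  t=0,i=13
  .#.#. -> .   bit 10 = 0  t=1,i=14
  .#..# -> #   bit 9 = 1  t=3,i=1
  .#... -> .   bit 8 = 0  t=1,i=1
  ..### -> #   bit 7 = 1  t=0,i=8
  ..##. -> .   bit 6 = 0  t=2,i=2
  ..#.# -> #   bit 5 = 1  t=1,i=13
  ..#.. -> .   bit 4 = 0  t=1,i=4
  ...## -> .   bit 3 = 0  t=2,i=1
  ...#. -> #   bit 2 = 1  t=1,i=3
  ....# -> #   bit 1 = 1  t=1,i=11
  ..... -> .   bit 0 = 0  t=2,i=16
  bits 01000000100001110011101010100110 = 1082604198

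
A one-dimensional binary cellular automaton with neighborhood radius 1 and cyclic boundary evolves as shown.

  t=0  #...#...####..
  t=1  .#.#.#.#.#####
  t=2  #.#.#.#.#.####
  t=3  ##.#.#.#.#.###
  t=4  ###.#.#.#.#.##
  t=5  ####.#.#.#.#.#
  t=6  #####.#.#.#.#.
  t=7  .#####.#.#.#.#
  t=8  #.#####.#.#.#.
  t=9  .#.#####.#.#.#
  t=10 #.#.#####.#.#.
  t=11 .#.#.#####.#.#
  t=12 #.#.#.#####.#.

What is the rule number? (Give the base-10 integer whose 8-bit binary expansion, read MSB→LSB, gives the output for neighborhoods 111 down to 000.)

  ### -> #   bit 7 = 1  t=0,i=9
  ##. -> #   bit 6 = 1  t=0,i=11
  #.# -> #   bit 5 = 1  t=1,i=0
  #.. -> #   bit 4 = 1  t=0,i=1
  .## -> .   bit 3 = 0  t=0,i=8
  .#. -> .   bit 2 = 0  t=0,i=0
  ..# -> #   bit 1 = 1  t=0,i=3
  ... -> .   bit 0 = 0  t=0,i=2
  bits 11110010 = 242

242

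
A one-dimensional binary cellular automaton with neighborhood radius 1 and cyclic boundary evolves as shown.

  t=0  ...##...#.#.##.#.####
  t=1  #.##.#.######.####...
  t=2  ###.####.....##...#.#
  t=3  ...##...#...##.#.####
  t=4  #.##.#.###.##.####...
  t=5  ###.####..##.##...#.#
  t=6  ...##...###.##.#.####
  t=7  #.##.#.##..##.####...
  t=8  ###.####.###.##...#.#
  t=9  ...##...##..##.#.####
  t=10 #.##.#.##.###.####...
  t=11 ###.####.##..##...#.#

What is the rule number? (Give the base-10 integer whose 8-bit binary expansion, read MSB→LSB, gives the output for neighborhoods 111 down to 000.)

62

  nb ###: next=.  (t=0,i=18, bit7=0)
  nb ##.: next=.  (t=0,i=4, bit6=0)
  nb #.#: next=#  (t=0,i=9, bit5=1)
  nb #..: next=#  (t=0,i=0, bit4=1)
  nb .##: next=#  (t=0,i=3, bit3=1)
  nb .#.: next=#  (t=0,i=8, bit2=1)
  nb ..#: next=#  (t=0,i=2, bit1=1)
  nb ...: next=.  (t=0,i=1, bit0=0)
  bits 00111110 = 62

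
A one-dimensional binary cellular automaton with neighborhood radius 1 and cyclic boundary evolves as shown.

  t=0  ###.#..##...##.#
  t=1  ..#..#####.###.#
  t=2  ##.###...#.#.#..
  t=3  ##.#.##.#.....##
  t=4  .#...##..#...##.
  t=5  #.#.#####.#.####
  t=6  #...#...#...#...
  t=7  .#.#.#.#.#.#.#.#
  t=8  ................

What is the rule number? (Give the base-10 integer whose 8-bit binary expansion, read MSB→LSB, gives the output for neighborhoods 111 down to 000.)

  ### -> .   bit 7 = 0  t=0,i=0
  ##. -> #   bit 6 = 1  t=0,i=2
  #.# -> .   bit 5 = 0  t=0,i=3
  #.. -> #   bit 4 = 1  t=0,i=5
  .## -> #   bit 3 = 1  t=0,i=7
  .#. -> .   bit 2 = 0  t=0,i=4
  ..# -> #   bit 1 = 1  t=0,i=6
  ... -> .   bit 0 = 0  t=0,i=10
  bits 01011010 = 90

90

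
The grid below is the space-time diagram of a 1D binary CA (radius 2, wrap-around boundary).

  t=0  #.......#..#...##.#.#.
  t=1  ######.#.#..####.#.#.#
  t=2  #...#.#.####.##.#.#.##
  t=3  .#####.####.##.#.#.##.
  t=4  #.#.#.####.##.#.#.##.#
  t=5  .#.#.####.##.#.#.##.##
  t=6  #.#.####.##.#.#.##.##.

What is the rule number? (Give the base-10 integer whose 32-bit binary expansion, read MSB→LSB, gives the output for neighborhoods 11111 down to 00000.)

1339789165

  #####|.  b31=0 t=1,i=1
  ####.|#  b30=1 t=1,i=4
  ###.#|.  b29=0 t=1,i=5
  ###..|.  b28=0 t=2,i=0
  ##.##|#  b27=1 t=2,i=12
  ##.#.|#  b26=1 t=0,i=17
  ##..#|#  b25=1 t=3,i=21
  ##...|#  b24=1 t=2,i=1
  #.###|#  b23=1 t=1,i=21
  #.##.|#  b22=1 t=2,i=13
  #.#.#|.  b21=0 t=0,i=18
  #.#..|#  b20=1 t=0,i=0
  #..##|#  b19=1 t=1,i=11
  #..#.|.  b18=0 t=0,i=10
  #...#|#  b17=1 t=0,i=13
  #....|#  b16=1 t=0,i=2
  .####|#  b15=1 t=1,i=0
  .###.|.  b14=0 t=2,i=21
  .##.#|.  b13=0 t=0,i=16
  .##..|.  b12=0 t=3,i=20
  .#.##|#  b11=1 t=1,i=20
  .#.#.|#  b10=1 t=0,i=19
  .#..#|#  b9=1 t=0,i=9
  .#...|#  b8=1 t=0,i=1
  ..###|.  b7=0 t=1,i=12
  ..##.|#  b6=1 t=0,i=15
  ..#.#|#  b5=1 t=2,i=4
  ..#..|.  b4=0 t=0,i=8
  ...##|#  b3=1 t=0,i=14
  ...#.|#  b2=1 t=0,i=7
  ....#|.  b1=0 t=0,i=6
  .....|#  b0=1 t=0,i=3
  bits 01001111110110111000111101101101 = 1339789165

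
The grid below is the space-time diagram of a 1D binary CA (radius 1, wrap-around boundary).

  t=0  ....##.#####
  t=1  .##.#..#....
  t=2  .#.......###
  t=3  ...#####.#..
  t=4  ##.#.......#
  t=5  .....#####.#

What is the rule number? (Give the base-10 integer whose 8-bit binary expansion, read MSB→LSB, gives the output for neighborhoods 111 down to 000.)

9

  ###|.  b7=0 t=0,i=8
  ##.|.  b6=0 t=0,i=5
  #.#|.  b5=0 t=0,i=6
  #..|.  b4=0 t=0,i=0
  .##|#  b3=1 t=0,i=4
  .#.|.  b2=0 t=1,i=4
  ..#|.  b1=0 t=0,i=3
  ...|#  b0=1 t=0,i=1
  bits 00001001 = 9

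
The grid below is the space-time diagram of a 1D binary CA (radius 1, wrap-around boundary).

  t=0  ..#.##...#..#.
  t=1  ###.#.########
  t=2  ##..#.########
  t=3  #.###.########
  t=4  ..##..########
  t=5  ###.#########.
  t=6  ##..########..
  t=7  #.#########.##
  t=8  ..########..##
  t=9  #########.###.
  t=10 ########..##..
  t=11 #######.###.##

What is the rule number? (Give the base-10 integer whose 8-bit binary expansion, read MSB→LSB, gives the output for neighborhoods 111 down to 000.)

159

  ### -> #   bit 7 = 1  t=1,i=0
  ##. -> .   bit 6 = 0  t=0,i=5
  #.# -> .   bit 5 = 0  t=0,i=3
  #.. -> #   bit 4 = 1  t=0,i=6
  .## -> #   bit 3 = 1  t=0,i=4
  .#. -> #   bit 2 = 1  t=0,i=2
  ..# -> #   bit 1 = 1  t=0,i=1
  ... -> #   bit 0 = 1  t=0,i=0
  bits 10011111 = 159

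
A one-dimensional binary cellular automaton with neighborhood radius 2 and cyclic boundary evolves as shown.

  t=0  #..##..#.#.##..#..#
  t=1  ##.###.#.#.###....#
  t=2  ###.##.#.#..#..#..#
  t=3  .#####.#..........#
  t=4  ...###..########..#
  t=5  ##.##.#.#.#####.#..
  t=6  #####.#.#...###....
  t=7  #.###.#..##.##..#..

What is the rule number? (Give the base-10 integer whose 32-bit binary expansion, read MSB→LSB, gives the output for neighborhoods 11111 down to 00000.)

  [31] ##### => #  t=3,i=3
  [30] ####. => #  t=2,i=1
  [29] ###.# => #  t=1,i=1
  [28] ###.. => .  t=1,i=13
  [27] ##.## => #  t=1,i=2
  [26] ##.#. => .  t=1,i=6
  [25] ##..# => #  t=0,i=1
  [24] ##... => .  t=1,i=14
  [23] #.### => .  t=1,i=3
  [22] #.##. => #  t=0,i=11
  [21] #.#.# => #  t=0,i=9
  [20] #.#.. => .  t=2,i=9
  [19] #..## => .  t=0,i=2
  [18] #..#. => .  t=0,i=6
  [17] #...# => #  t=4,i=1
  [16] #.... => #  t=1,i=15
  [15] .#### => .  t=2,i=0
  [14] .###. => #  t=1,i=0
  [13] .##.# => #  t=2,i=5
  [12] .##.. => #  t=0,i=0
  [11] .#.## => .  t=0,i=10
  [10] .#.#. => .  t=0,i=8
  [9] .#..# => .  t=0,i=16
  [8] .#... => #  t=3,i=8
  [7] ..### => #  t=1,i=18
  [6] ..##. => #  t=0,i=3
  [5] ..#.# => #  t=0,i=7
  [4] ..#.. => .  t=0,i=15
  [3] ...## => .  t=1,i=17
  [2] ...#. => .  t=3,i=17
  [1] ....# => .  t=1,i=16
  [0] ..... => #  t=3,i=10
  bits 11101010011000110111000111100001 = 3932385761

3932385761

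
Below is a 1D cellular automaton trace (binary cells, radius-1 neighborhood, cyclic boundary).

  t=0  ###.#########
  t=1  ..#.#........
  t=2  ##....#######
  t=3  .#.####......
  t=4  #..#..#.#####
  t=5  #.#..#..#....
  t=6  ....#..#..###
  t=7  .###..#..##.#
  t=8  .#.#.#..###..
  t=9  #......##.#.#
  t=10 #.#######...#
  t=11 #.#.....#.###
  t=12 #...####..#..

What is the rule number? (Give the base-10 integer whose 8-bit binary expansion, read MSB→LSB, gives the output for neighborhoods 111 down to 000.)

75

  nb ###: next=.  (t=0,i=0, bit7=0)
  nb ##.: next=#  (t=0,i=2, bit6=1)
  nb #.#: next=.  (t=0,i=3, bit5=0)
  nb #..: next=.  (t=1,i=5, bit4=0)
  nb .##: next=#  (t=0,i=4, bit3=1)
  nb .#.: next=.  (t=1,i=2, bit2=0)
  nb ..#: next=#  (t=1,i=1, bit1=1)
  nb ...: next=#  (t=1,i=0, bit0=1)
  bits 01001011 = 75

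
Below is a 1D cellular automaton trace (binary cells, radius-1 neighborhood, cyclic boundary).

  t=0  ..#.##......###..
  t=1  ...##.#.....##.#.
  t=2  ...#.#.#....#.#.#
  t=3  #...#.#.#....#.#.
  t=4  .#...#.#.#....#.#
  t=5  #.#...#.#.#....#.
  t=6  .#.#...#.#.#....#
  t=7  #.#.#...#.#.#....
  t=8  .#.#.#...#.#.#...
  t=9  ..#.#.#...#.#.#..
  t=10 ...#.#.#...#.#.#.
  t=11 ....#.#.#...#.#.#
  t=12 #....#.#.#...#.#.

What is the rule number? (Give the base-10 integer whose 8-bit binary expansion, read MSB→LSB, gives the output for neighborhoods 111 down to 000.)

184

  [7] ### => #  t=0,i=13
  [6] ##. => .  t=0,i=5
  [5] #.# => #  t=0,i=3
  [4] #.. => #  t=0,i=6
  [3] .## => #  t=0,i=4
  [2] .#. => .  t=0,i=2
  [1] ..# => .  t=0,i=1
  [0] ... => .  t=0,i=0
  bits 10111000 = 184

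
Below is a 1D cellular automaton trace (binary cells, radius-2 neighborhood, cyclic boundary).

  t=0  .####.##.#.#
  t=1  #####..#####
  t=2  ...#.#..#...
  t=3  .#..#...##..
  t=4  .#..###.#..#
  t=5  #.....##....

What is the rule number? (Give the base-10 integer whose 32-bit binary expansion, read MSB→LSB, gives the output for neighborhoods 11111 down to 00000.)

1721937234

  #####|.  b31=0 t=1,i=0
  ####.|#  b30=1 t=0,i=3
  ###.#|#  b29=1 t=0,i=4
  ###..|.  b28=0 t=1,i=4
  ##.##|.  b27=0 t=0,i=5
  ##.#.|#  b26=1 t=0,i=8
  ##..#|#  b25=1 t=1,i=5
  ##...|.  b24=0 t=3,i=10
  #.###|#  b23=1 t=0,i=1
  #.##.|.  b22=0 t=0,i=6
  #.#.#|#  b21=1 t=0,i=9
  #.#..|.  b20=0 t=2,i=5
  #..##|.  b19=0 t=1,i=6
  #..#.|.  b18=0 t=2,i=7
  #...#|#  b17=1 t=3,i=6
  #....|.  b16=0 t=2,i=10
  .####|#  b15=1 t=0,i=2
  .###.|.  b14=0 t=4,i=5
  .##.#|#  b13=1 t=0,i=7
  .##..|.  b12=0 t=3,i=9
  .#.##|#  b11=1 t=0,i=0
  .#.#.|#  b10=1 t=0,i=10
  .#..#|.  b9=0 t=2,i=6
  .#...|#  b8=1 t=2,i=9
  ..###|.  b7=0 t=1,i=7
  ..##.|#  b6=1 t=3,i=8
  ..#.#|.  b5=0 t=2,i=3
  ..#..|#  b4=1 t=2,i=8
  ...##|.  b3=0 t=3,i=7
  ...#.|.  b2=0 t=2,i=2
  ....#|#  b1=1 t=2,i=1
  .....|.  b0=0 t=2,i=0
  bits 01100110101000101010110101010010 = 1721937234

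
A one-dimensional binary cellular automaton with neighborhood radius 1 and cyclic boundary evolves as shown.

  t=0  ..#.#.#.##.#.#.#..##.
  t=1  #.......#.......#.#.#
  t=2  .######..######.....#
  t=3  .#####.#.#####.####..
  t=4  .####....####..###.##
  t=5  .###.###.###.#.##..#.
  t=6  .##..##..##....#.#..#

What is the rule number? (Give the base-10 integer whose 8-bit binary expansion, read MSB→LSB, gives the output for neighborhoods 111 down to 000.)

153

  nb ###: next=#  (t=2,i=2, bit7=1)
  nb ##.: next=.  (t=0,i=9, bit6=0)
  nb #.#: next=.  (t=0,i=3, bit5=0)
  nb #..: next=#  (t=0,i=16, bit4=1)
  nb .##: next=#  (t=0,i=8, bit3=1)
  nb .#.: next=.  (t=0,i=2, bit2=0)
  nb ..#: next=.  (t=0,i=1, bit1=0)
  nb ...: next=#  (t=0,i=0, bit0=1)
  bits 10011001 = 153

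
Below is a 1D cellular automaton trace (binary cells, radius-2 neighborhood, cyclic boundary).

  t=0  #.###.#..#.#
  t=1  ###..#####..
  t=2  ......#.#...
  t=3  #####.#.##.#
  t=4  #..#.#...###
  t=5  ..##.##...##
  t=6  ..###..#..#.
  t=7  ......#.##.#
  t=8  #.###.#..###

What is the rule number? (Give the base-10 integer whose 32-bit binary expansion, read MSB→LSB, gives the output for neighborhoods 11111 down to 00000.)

1301586787

  nb #####: next=.  (t=1,i=7, bit31=0)
  nb ####.: next=#  (t=1,i=8, bit30=1)
  nb ###.#: next=.  (t=0,i=4, bit29=0)
  nb ###..: next=.  (t=1,i=2, bit28=0)
  nb ##.##: next=#  (t=0,i=1, bit27=1)
  nb ##.#.: next=#  (t=0,i=5, bit26=1)
  nb ##..#: next=.  (t=1,i=3, bit25=0)
  nb ##...: next=#  (t=5,i=7, bit24=1)
  nb #.###: next=#  (t=0,i=2, bit23=1)
  nb #.##.: next=.  (t=0,i=11, bit22=0)
  nb #.#.#: next=.  (t=3,i=6, bit21=0)
  nb #.#..: next=#  (t=0,i=6, bit20=1)
  nb #..##: next=.  (t=1,i=4, bit19=0)
  nb #..#.: next=#  (t=0,i=8, bit18=1)
  nb #...#: next=.  (t=4,i=7, bit17=0)
  nb #....: next=.  (t=2,i=10, bit16=0)
  nb .####: next=#  (t=1,i=6, bit15=1)
  nb .###.: next=.  (t=0,i=3, bit14=0)
  nb .##.#: next=#  (t=0,i=0, bit13=1)
  nb .##..: next=.  (t=5,i=6, bit12=0)
  nb .#.##: next=.  (t=0,i=10, bit11=0)
  nb .#.#.: next=.  (t=2,i=7, bit10=0)
  nb .#..#: next=#  (t=0,i=7, bit9=1)
  nb .#...: next=#  (t=2,i=9, bit8=1)
  nb ..###: next=.  (t=1,i=0, bit7=0)
  nb ..##.: next=#  (t=5,i=2, bit6=1)
  nb ..#.#: next=#  (t=0,i=9, bit5=1)
  nb ..#..: next=.  (t=6,i=7, bit4=0)
  nb ...##: next=.  (t=4,i=8, bit3=0)
  nb ...#.: next=.  (t=2,i=5, bit2=0)
  nb ....#: next=#  (t=2,i=4, bit1=1)
  nb .....: next=#  (t=2,i=0, bit0=1)
  bits 01001101100101001010001101100011 = 1301586787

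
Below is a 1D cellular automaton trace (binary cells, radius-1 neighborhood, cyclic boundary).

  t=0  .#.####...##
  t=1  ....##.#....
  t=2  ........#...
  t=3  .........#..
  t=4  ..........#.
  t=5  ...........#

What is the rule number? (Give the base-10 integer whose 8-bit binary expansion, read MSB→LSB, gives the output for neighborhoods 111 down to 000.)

144

  nb ###: next=#  (t=0,i=4, bit7=1)
  nb ##.: next=.  (t=0,i=6, bit6=0)
  nb #.#: next=.  (t=0,i=0, bit5=0)
  nb #..: next=#  (t=0,i=7, bit4=1)
  nb .##: next=.  (t=0,i=3, bit3=0)
  nb .#.: next=.  (t=0,i=1, bit2=0)
  nb ..#: next=.  (t=0,i=9, bit1=0)
  nb ...: next=.  (t=0,i=8, bit0=0)
  bits 10010000 = 144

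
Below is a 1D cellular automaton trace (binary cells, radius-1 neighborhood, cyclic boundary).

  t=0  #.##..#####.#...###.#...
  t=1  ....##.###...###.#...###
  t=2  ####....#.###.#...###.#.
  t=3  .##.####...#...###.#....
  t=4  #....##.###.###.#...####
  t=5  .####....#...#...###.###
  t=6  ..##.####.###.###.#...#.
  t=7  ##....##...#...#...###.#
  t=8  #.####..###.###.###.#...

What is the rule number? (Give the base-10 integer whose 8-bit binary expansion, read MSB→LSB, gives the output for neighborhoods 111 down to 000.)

147

  ###|#  b7=1 t=0,i=7
  ##.|.  b6=0 t=0,i=3
  #.#|.  b5=0 t=0,i=1
  #..|#  b4=1 t=0,i=4
  .##|.  b3=0 t=0,i=2
  .#.|.  b2=0 t=0,i=0
  ..#|#  b1=1 t=0,i=5
  ...|#  b0=1 t=0,i=14
  bits 10010011 = 147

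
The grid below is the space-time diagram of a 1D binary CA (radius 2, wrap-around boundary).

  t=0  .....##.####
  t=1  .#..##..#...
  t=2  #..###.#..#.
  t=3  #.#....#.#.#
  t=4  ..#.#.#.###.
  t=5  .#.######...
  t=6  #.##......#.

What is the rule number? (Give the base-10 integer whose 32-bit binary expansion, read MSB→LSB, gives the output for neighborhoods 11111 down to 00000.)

  ##### -> .   bit 31 = 0  t=5,i=5
  ####. -> .   bit 30 = 0  t=0,i=10
  ###.# -> .   bit 29 = 0  t=2,i=5
  ###.. -> .   bit 28 = 0  t=0,i=11
  ##.## -> .   bit 27 = 0  t=0,i=7
  ##.#. -> .   bit 26 = 0  t=2,i=6
  ##..# -> .   bit 25 = 0  t=1,i=6
  ##... -> .   bit 24 = 0  t=0,i=0
  #.### -> #   bit 23 = 1  t=0,i=8
  #.##. -> .   bit 22 = 0  t=3,i=11
  #.#.# -> #   bit 21 = 1  t=3,i=9
  #.#.. -> #   bit 20 = 1  t=2,i=0
  #..## -> #   bit 19 = 1  t=1,i=3
  #..#. -> #   bit 18 = 1  t=1,i=7
  #...# -> .   bit 17 = 0  t=4,i=0
  #.... -> #   bit 16 = 1  t=0,i=1
  .#### -> .   bit 15 = 0  t=0,i=9
  .###. -> .   bit 14 = 0  t=2,i=4
  .##.# -> .   bit 13 = 0  t=0,i=6
  .##.. -> #   bit 12 = 1  t=1,i=5
  .#.## -> #   bit 11 = 1  t=3,i=10
  .#.#. -> #   bit 10 = 1  t=2,i=11
  .#..# -> .   bit 9 = 0  t=1,i=2
  .#... -> .   bit 8 = 0  t=1,i=9
  ..### -> .   bit 7 = 0  t=2,i=3
  ..##. -> #   bit 6 = 1  t=0,i=5
  ..#.# -> .   bit 5 = 0  t=2,i=10
  ..#.. -> .   bit 4 = 0  t=1,i=1
  ...## -> #   bit 3 = 1  t=0,i=4
  ...#. -> #   bit 2 = 1  t=1,i=0
  ....# -> .   bit 1 = 0  t=0,i=3
  ..... -> .   bit 0 = 0  t=0,i=2
  bits 00000000101111010001110001001100 = 12393548

12393548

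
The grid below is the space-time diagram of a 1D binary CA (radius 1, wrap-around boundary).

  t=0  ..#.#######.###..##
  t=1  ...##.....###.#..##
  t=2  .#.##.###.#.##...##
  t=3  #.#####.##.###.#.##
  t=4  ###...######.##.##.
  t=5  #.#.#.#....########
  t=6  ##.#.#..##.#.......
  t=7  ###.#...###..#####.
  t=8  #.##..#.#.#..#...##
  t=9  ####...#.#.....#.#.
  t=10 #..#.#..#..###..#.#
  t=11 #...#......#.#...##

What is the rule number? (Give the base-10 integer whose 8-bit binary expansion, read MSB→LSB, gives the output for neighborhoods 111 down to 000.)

  nb ###: next=.  (t=0,i=5, bit7=0)
  nb ##.: next=#  (t=0,i=10, bit6=1)
  nb #.#: next=#  (t=0,i=3, bit5=1)
  nb #..: next=.  (t=0,i=0, bit4=0)
  nb .##: next=#  (t=0,i=4, bit3=1)
  nb .#.: next=.  (t=0,i=2, bit2=0)
  nb ..#: next=.  (t=0,i=1, bit1=0)
  nb ...: next=#  (t=1,i=1, bit0=1)
  bits 01101001 = 105

105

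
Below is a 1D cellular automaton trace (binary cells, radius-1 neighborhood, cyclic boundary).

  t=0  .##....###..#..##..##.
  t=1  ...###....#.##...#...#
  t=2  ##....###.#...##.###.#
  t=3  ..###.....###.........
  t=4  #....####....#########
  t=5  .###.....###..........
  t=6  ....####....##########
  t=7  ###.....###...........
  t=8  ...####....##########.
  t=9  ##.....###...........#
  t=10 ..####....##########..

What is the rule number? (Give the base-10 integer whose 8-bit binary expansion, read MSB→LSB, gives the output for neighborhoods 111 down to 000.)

21

  ###|.  b7=0 t=0,i=8
  ##.|.  b6=0 t=0,i=2
  #.#|.  b5=0 t=1,i=11
  #..|#  b4=1 t=0,i=3
  .##|.  b3=0 t=0,i=1
  .#.|#  b2=1 t=0,i=12
  ..#|.  b1=0 t=0,i=0
  ...|#  b0=1 t=0,i=4
  bits 00010101 = 21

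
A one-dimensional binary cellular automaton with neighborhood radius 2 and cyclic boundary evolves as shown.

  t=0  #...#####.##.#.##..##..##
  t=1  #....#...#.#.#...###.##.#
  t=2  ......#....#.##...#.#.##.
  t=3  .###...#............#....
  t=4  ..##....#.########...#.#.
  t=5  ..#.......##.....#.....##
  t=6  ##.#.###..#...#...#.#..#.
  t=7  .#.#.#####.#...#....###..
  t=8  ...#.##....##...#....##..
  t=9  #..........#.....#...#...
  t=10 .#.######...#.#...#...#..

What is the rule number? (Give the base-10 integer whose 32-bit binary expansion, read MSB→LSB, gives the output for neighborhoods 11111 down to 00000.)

448586561

  nb #####: next=.  (t=0,i=6, bit31=0)
  nb ####.: next=.  (t=0,i=7, bit30=0)
  nb ###.#: next=.  (t=0,i=8, bit29=0)
  nb ###..: next=#  (t=0,i=0, bit28=1)
  nb ##.##: next=#  (t=0,i=9, bit27=1)
  nb ##.#.: next=.  (t=0,i=12, bit26=0)
  nb ##..#: next=#  (t=0,i=17, bit25=1)
  nb ##...: next=.  (t=0,i=1, bit24=0)
  nb #.###: next=#  (t=4,i=10, bit23=1)
  nb #.##.: next=.  (t=0,i=10, bit22=0)
  nb #.#.#: next=#  (t=0,i=13, bit21=1)
  nb #.#..: next=#  (t=1,i=13, bit20=1)
  nb #..##: next=#  (t=0,i=18, bit19=1)
  nb #..#.: next=#  (t=5,i=1, bit18=1)
  nb #...#: next=.  (t=0,i=2, bit17=0)
  nb #....: next=.  (t=1,i=2, bit16=0)
  nb .####: next=#  (t=0,i=5, bit15=1)
  nb .###.: next=#  (t=0,i=24, bit14=1)
  nb .##.#: next=#  (t=0,i=11, bit13=1)
  nb .##..: next=.  (t=0,i=16, bit12=0)
  nb .#.##: next=.  (t=0,i=14, bit11=0)
  nb .#.#.: next=.  (t=1,i=10, bit10=0)
  nb .#..#: next=#  (t=6,i=21, bit9=1)
  nb .#...: next=#  (t=1,i=6, bit8=1)
  nb ..###: next=.  (t=0,i=4, bit7=0)
  nb ..##.: next=#  (t=0,i=19, bit6=1)
  nb ..#.#: next=.  (t=1,i=9, bit5=0)
  nb ..#..: next=.  (t=1,i=5, bit4=0)
  nb ...##: next=.  (t=0,i=3, bit3=0)
  nb ...#.: next=.  (t=1,i=4, bit2=0)
  nb ....#: next=.  (t=1,i=3, bit1=0)
  nb .....: next=#  (t=2,i=1, bit0=1)
  bits 00011010101111001110001101000001 = 448586561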